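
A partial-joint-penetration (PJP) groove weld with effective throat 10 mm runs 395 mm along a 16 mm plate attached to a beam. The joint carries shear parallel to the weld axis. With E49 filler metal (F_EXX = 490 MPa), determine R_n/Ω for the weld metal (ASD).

Effective throat (given) t_e = 10 mm.
A_we = 10 × 395 = 3950 mm².
F_nw = 0.6 F_EXX = 294 MPa.
R_n/Ω = (294 × 3950) / 2.0 × 10⁻³ = 580.6 kN.

R_n/Ω ≈ 581 kN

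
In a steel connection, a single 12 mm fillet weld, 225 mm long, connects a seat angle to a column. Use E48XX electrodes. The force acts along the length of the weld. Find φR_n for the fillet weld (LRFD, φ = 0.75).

φR_n ≈ 412 kN

E48XX → F_EXX = 480 MPa.
Effective throat t_e = 0.707 × 12 = 8.484 mm.
Total length L = 225 mm; A_we = 8.484 × 225 = 1909 mm².
F_nw = 0.6 F_EXX = 0.6 × 480 = 288 MPa.
φR_n = 0.75 × 288 × 1909 × 10⁻³ = 412.3 kN.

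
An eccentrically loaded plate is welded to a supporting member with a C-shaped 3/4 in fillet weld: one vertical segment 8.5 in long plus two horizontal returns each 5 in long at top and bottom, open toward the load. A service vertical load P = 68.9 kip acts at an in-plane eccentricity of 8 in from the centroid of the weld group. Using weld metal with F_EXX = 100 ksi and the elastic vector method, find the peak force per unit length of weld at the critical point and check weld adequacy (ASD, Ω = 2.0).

Total weld length L_w = 18.5 in. Treat welds as unit-width lines.
Centroid: x̄ = 2×5×2.5 / 18.5 = 1.351 in from the vertical weld.
Polar moment about centroid: J = I_x + I_y = [8.5³/12 + 2×5×4.25²] + [8.5×1.351² + 2(5³/12 + 5×1.149²)] = 281.4 in³.
Direct shear f_v = P/L_w = 68.9 / 18.5 = 3.724 kip/in (vertical).
Torsion M = P·e = 68.9 × 8 = 551.2 kip·in.
Critical point at (x, y) = (3.649, 4.25) from centroid. f_tx = M·y/J = 8.326 kip/in; f_ty = M·x/J = 7.148 kip/in.
Resultant f_max = √[f_tx² + (f_v + f_ty)²] = √[8.326² + (3.724 + 7.148)²] = 13.69 kip/in.
Capacity per unit length: r_n/Ω = (1/2.0) × 0.6 × 100 × (0.707 × 0.75) = 15.91 kip/in.
13.69 ≤ 15.91 → adequate.

f_max ≈ 13.7 kip/in; adequate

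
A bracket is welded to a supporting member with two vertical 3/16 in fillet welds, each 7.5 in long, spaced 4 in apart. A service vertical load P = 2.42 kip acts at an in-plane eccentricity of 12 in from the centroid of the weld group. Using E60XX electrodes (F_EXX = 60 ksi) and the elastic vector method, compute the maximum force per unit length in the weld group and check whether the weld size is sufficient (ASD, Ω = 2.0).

f_max ≈ 1.03 kip/in; adequate

Total weld length L_w = 15 in. Treat welds as unit-width lines.
Polar moment about centroid: J = 2[d³/12 + d(b/2)²] = 2[7.5³/12 + 7.5×2²] = 130.3 in³.
Direct shear f_v = P/L_w = 2.42 / 15 = 0.1613 kip/in (vertical).
Torsion M = P·e = 2.42 × 12 = 29.04 kip·in.
Critical point at (x, y) = (2, 3.75) from centroid. f_tx = M·y/J = 0.8357 kip/in; f_ty = M·x/J = 0.4457 kip/in.
Resultant f_max = √[f_tx² + (f_v + f_ty)²] = √[0.8357² + (0.1613 + 0.4457)²] = 1.033 kip/in.
Capacity per unit length: r_n/Ω = (1/2.0) × 0.6 × 60 × (0.707 × 0.1875) = 2.386 kip/in.
1.033 ≤ 2.386 → adequate.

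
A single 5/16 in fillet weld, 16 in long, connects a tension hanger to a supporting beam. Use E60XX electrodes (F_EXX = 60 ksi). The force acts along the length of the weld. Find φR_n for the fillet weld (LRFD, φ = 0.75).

Effective throat t_e = 0.707 × 0.3125 = 0.2209 in.
Total length L = 16 in; A_we = 0.2209 × 16 = 3.535 in².
F_nw = 0.6 F_EXX = 0.6 × 60 = 36 ksi.
φR_n = 0.75 × 36 × 3.535 = 95.44 kip.

φR_n ≈ 95.4 kip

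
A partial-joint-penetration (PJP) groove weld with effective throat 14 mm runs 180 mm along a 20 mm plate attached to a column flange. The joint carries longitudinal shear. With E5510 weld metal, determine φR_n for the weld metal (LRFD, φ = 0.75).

φR_n ≈ 624 kN

E55XX → F_EXX = 550 MPa.
Effective throat (given) t_e = 14 mm.
A_we = 14 × 180 = 2520 mm².
F_nw = 0.6 F_EXX = 330 MPa.
φR_n = 0.75 × 330 × 2520 × 10⁻³ = 623.7 kN.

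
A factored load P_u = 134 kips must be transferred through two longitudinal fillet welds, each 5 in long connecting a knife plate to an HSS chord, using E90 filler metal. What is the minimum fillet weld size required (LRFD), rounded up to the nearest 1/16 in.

E90XX → F_EXX = 90 ksi.
Total weld length L = 10 in.
Required throat t_e = P_u / (φ × 0.6 F_EXX × L) = 134 / (0.75 × 0.6 × 90 × 10) = 0.3309 in.
Required leg w = t_e / 0.707 = 0.468 in → use 1/2 in.

w = 1/2 in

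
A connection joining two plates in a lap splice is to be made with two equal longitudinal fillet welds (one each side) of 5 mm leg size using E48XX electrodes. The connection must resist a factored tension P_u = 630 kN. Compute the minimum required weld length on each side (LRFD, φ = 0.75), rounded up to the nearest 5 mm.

E48XX → F_EXX = 480 MPa.
Throat t_e = 0.707 × 5 = 3.535 mm.
φr_n = 0.75 × 0.6 × 480 × 3.535 × 10⁻³ = 0.7636 kN/mm.
L_req = P_u / φr_n = 630 / 0.7636 = 825.1 mm total.
Per side: 825.1 / 2 = 412.5 mm.
Round up → use L = 415 mm on each side.

L = 415 mm on each side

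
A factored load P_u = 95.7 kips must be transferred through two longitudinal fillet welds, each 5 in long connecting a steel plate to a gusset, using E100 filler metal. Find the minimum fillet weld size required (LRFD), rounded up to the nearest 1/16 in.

E100XX → F_EXX = 100 ksi.
Total weld length L = 10 in.
Required throat t_e = P_u / (φ × 0.6 F_EXX × L) = 95.7 / (0.75 × 0.6 × 100 × 10) = 0.2127 in.
Required leg w = t_e / 0.707 = 0.3008 in → use 5/16 in.

w = 5/16 in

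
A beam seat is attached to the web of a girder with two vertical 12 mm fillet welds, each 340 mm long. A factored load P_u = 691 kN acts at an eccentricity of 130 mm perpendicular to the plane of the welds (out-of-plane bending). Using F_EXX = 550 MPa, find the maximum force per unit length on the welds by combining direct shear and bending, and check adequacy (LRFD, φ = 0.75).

L_w = 2 × 340 = 680 mm; section modulus (unit throat) S = 2 × L²/6 = 38530 mm².
Direct shear f_v = P/L_w = 691×10³/680 = 1016 N/mm.
Moment M = P × e = 691×10³ × 130 = 89830000 N·mm; bending f_b = M/S = 2331 N/mm.
f_max = √(f_v² + f_b²) = √(1016² + 2331²) = 2543 N/mm.
φr_n = 0.75 × 0.6 × 550 × (0.707 × 12) = 2100 N/mm → NOT adequate.

f_max ≈ 2540 N/mm; NOT adequate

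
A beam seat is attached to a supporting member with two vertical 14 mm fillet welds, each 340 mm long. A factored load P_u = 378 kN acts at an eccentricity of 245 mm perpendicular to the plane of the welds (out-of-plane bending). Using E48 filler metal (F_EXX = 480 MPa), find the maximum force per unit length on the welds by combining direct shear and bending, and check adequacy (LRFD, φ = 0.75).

L_w = 2 × 340 = 680 mm; section modulus (unit throat) S = 2 × L²/6 = 38530 mm².
Direct shear f_v = P/L_w = 378×10³/680 = 555.9 N/mm.
Moment M = P × e = 378×10³ × 245 = 92610000 N·mm; bending f_b = M/S = 2403 N/mm.
f_max = √(f_v² + f_b²) = √(555.9² + 2403²) = 2467 N/mm.
φr_n = 0.75 × 0.6 × 480 × (0.707 × 14) = 2138 N/mm → NOT adequate.

f_max ≈ 2470 N/mm; NOT adequate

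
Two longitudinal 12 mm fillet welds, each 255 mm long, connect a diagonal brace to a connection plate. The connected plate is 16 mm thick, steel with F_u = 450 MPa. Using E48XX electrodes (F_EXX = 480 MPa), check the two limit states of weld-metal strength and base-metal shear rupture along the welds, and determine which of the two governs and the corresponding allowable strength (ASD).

t_e = 0.707 × 12 = 8.484 mm; L = 510 mm.
Weld metal: R_n/Ω = (1/2.0) × 0.6 × 480 × 8.484 × 510 × 10⁻³ = 623.1 kN.
Base metal (shear rupture): R_n/Ω = (1/2.0) × 0.6 × 450 × 16 × 510 × 10⁻³ = 1102 kN.
Governing: weld metal.

R_n/Ω ≈ 623 kN (weld metal governs)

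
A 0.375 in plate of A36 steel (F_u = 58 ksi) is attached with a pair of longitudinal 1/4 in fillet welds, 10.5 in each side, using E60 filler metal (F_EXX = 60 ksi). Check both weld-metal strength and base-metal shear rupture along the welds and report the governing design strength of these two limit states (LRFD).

t_e = 0.707 × 0.25 = 0.1767 in; L = 21 in.
Weld metal: φR_n = 0.75 × 0.6 × 60 × 0.1767 × 21 = 100.2 kips.
Base metal (shear rupture): φR_n = 0.75 × 0.6 × 58 × 0.375 × 21 = 205.5 kips.
Governing: weld metal.

φR_n ≈ 100 kips (weld metal governs)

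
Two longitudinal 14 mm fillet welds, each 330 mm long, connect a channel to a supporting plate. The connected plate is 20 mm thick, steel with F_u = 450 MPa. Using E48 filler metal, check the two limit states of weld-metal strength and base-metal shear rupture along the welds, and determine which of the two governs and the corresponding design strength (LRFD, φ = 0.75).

E48XX → F_EXX = 480 MPa.
t_e = 0.707 × 14 = 9.898 mm; L = 660 mm.
Weld metal: φR_n = 0.75 × 0.6 × 480 × 9.898 × 660 × 10⁻³ = 1411 kN.
Base metal (shear rupture): φR_n = 0.75 × 0.6 × 450 × 20 × 660 × 10⁻³ = 2673 kN.
Governing: weld metal.

φR_n ≈ 1410 kN (weld metal governs)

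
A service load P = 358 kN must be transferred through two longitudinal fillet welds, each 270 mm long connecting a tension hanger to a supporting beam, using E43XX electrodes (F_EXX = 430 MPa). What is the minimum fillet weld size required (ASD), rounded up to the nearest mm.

w = 8 mm

Total weld length L = 540 mm.
Required throat t_e = P × Ω / (0.6 F_EXX × L) = 358 × 2.0 / (0.6 × 430 × 540 × 10⁻³) = 5.139 mm.
Required leg w = t_e / 0.707 = 7.269 mm → use 8 mm.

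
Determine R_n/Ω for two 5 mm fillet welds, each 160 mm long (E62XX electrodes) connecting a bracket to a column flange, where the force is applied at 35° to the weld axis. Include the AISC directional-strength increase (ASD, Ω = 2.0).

R_n/Ω ≈ 256 kN

E62XX → F_EXX = 620 MPa.
t_e = 0.707 × 5 = 3.535 mm; A_we = 3.535 × 320 = 1131 mm².
Directional factor: 1.0 + 0.5 sin^1.5(35°) = 1.217.
F_nw = 0.6 × 620 × 1.217 = 452.8 MPa.
R_n/Ω = (452.8 × 1131) / 2.0 × 10⁻³ = 256.1 kN.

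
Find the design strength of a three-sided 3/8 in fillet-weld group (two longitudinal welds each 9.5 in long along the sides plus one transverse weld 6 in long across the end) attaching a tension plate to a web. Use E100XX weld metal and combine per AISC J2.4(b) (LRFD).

E100XX → F_EXX = 100 ksi.
t_e = 0.707 × 0.375 = 0.2651 in.
R_nwl = 0.6 × 100 × 0.2651 × 19 = 302.2 kips (longitudinal, 2 welds).
R_nwt = 0.6 × 100 × 0.2651 × 6 = 95.45 kips (transverse, base value).
(i) R_nwl + R_nwt = 397.7 kips; (ii) 0.85 R_nwl + 1.5 R_nwt = 400.1 kips.
R_n = max = 400.1 kips [governs: (ii)]; φR_n = 300.1 kips.

φR_n ≈ 300 kips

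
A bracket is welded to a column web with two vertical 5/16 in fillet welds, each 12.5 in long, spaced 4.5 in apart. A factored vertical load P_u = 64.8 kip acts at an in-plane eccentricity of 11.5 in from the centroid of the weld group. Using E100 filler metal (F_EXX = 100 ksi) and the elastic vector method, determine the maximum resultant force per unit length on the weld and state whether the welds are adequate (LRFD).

f_max ≈ 12.1 kip/in; NOT adequate

Total weld length L_w = 25 in. Treat welds as unit-width lines.
Polar moment about centroid: J = 2[d³/12 + d(b/2)²] = 2[12.5³/12 + 12.5×2.25²] = 452.1 in³.
Direct shear f_v = P/L_w = 64.8 / 25 = 2.592 kip/in (vertical).
Torsion M = P·e = 64.8 × 11.5 = 745.2 kip·in.
Critical point at (x, y) = (2.25, 6.25) from centroid. f_tx = M·y/J = 10.3 kip/in; f_ty = M·x/J = 3.709 kip/in.
Resultant f_max = √[f_tx² + (f_v + f_ty)²] = √[10.3² + (2.592 + 3.709)²] = 12.08 kip/in.
Capacity per unit length: φr_n = 0.75 × 0.6 × 100 × (0.707 × 0.3125) = 9.942 kip/in.
12.08 > 9.942 → NOT adequate.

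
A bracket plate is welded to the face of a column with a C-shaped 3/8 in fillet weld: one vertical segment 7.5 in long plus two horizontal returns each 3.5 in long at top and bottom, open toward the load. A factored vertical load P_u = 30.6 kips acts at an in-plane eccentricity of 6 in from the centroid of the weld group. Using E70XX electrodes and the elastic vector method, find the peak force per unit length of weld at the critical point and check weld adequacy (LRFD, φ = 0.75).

E70XX → F_EXX = 70 ksi.
Total weld length L_w = 14.5 in. Treat welds as unit-width lines.
Centroid: x̄ = 2×3.5×1.75 / 14.5 = 0.8448 in from the vertical weld.
Polar moment about centroid: J = I_x + I_y = [7.5³/12 + 2×3.5×3.75²] + [7.5×0.8448² + 2(3.5³/12 + 3.5×0.9052²)] = 151.8 in³.
Direct shear f_v = P/L_w = 30.6 / 14.5 = 2.11 kip/in (vertical).
Torsion M = P·e = 30.6 × 6 = 183.6 kip·in.
Critical point at (x, y) = (2.655, 3.75) from centroid. f_tx = M·y/J = 4.535 kip/in; f_ty = M·x/J = 3.211 kip/in.
Resultant f_max = √[f_tx² + (f_v + f_ty)²] = √[4.535² + (2.11 + 3.211)²] = 6.991 kip/in.
Capacity per unit length: φr_n = 0.75 × 0.6 × 70 × (0.707 × 0.375) = 8.351 kip/in.
6.991 ≤ 8.351 → adequate.

f_max ≈ 6.99 kip/in; adequate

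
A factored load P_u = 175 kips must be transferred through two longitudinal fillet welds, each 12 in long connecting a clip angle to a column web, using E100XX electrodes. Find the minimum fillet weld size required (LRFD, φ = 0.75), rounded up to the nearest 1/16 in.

E100XX → F_EXX = 100 ksi.
Total weld length L = 24 in.
Required throat t_e = P_u / (φ × 0.6 F_EXX × L) = 175 / (0.75 × 0.6 × 100 × 24) = 0.162 in.
Required leg w = t_e / 0.707 = 0.2292 in → use 1/4 in.

w = 1/4 in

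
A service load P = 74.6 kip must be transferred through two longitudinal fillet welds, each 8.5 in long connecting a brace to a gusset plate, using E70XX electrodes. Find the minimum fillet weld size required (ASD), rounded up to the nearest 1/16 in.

E70XX → F_EXX = 70 ksi.
Total weld length L = 17 in.
Required throat t_e = P × Ω / (0.6 F_EXX × L) = 74.6 × 2.0 / (0.6 × 70 × 17) = 0.209 in.
Required leg w = t_e / 0.707 = 0.2956 in → use 5/16 in.

w = 5/16 in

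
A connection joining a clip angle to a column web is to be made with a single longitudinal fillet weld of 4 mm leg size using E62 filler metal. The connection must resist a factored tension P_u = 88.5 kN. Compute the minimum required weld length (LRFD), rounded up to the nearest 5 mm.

L = 115 mm

E62XX → F_EXX = 620 MPa.
Throat t_e = 0.707 × 4 = 2.828 mm.
φr_n = 0.75 × 0.6 × 620 × 2.828 × 10⁻³ = 0.789 kN/mm.
L_req = P_u / φr_n = 88.5 / 0.789 = 112.2 mm total.
Round up → use L = 115 mm.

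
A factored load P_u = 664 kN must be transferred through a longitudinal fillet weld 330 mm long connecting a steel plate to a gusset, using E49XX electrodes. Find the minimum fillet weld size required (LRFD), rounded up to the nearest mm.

w = 13 mm

E49XX → F_EXX = 490 MPa.
Total weld length L = 330 mm.
Required throat t_e = P_u / (φ × 0.6 F_EXX × L) = 664 / (0.75 × 0.6 × 490 × 330 × 10⁻³) = 9.125 mm.
Required leg w = t_e / 0.707 = 12.91 mm → use 13 mm.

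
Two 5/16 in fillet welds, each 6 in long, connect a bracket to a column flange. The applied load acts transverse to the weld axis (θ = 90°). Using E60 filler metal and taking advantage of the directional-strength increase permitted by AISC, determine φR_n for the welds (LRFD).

φR_n ≈ 107 kip

E60XX → F_EXX = 60 ksi.
t_e = 0.707 × 0.3125 = 0.2209 in; A_we = 0.2209 × 12 = 2.651 in².
Directional factor: 1.0 + 0.5 sin^1.5(90°) = 1.5.
F_nw = 0.6 × 60 × 1.5 = 54 ksi.
φR_n = 0.75 × 54 × 2.651 = 107.4 kip.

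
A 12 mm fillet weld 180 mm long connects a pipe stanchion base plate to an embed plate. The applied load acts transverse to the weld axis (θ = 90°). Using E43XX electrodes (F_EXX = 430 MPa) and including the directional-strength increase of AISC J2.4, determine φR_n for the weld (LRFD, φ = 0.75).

t_e = 0.707 × 12 = 8.484 mm; A_we = 8.484 × 180 = 1527 mm².
Directional factor: 1.0 + 0.5 sin^1.5(90°) = 1.5.
F_nw = 0.6 × 430 × 1.5 = 387 MPa.
φR_n = 0.75 × 387 × 1527 × 10⁻³ = 443.2 kN.

φR_n ≈ 443 kN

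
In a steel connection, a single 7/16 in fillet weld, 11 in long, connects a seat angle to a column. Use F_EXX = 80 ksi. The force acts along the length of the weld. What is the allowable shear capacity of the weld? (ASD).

Effective throat t_e = 0.707 × 0.4375 = 0.3093 in.
Total length L = 11 in; A_we = 0.3093 × 11 = 3.402 in².
F_nw = 0.6 F_EXX = 0.6 × 80 = 48 ksi.
R_n = 48 × 3.402 = 163.3 kip; R_n/Ω = 163.3/2.0 = 81.66 kip.

R_n/Ω ≈ 81.7 kip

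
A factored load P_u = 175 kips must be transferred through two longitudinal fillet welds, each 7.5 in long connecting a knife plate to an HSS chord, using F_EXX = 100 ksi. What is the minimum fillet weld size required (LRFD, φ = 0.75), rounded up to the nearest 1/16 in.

Total weld length L = 15 in.
Required throat t_e = P_u / (φ × 0.6 F_EXX × L) = 175 / (0.75 × 0.6 × 100 × 15) = 0.2593 in.
Required leg w = t_e / 0.707 = 0.3667 in → use 3/8 in.

w = 3/8 in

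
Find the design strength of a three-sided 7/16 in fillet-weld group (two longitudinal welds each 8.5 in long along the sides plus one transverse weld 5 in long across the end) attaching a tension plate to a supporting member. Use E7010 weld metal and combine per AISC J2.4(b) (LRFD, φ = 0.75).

E70XX → F_EXX = 70 ksi.
t_e = 0.707 × 0.4375 = 0.3093 in.
R_nwl = 0.6 × 70 × 0.3093 × 17 = 220.8 kip (longitudinal, 2 welds).
R_nwt = 0.6 × 70 × 0.3093 × 5 = 64.96 kip (transverse, base value).
(i) R_nwl + R_nwt = 285.8 kip; (ii) 0.85 R_nwl + 1.5 R_nwt = 285.2 kip.
R_n = max = 285.8 kip [governs: (i)]; φR_n = 214.4 kip.

φR_n ≈ 214 kip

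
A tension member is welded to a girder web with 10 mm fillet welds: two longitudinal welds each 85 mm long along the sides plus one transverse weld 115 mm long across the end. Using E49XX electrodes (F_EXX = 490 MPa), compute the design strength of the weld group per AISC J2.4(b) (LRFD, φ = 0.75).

φR_n ≈ 494 kN

t_e = 0.707 × 10 = 7.07 mm.
R_nwl = 0.6 × 490 × 7.07 × 170 × 10⁻³ = 353.4 kN (longitudinal, 2 welds).
R_nwt = 0.6 × 490 × 7.07 × 115 × 10⁻³ = 239 kN (transverse, base value).
(i) R_nwl + R_nwt = 592.4 kN; (ii) 0.85 R_nwl + 1.5 R_nwt = 658.9 kN.
R_n = max = 658.9 kN [governs: (ii)]; φR_n = 494.2 kN.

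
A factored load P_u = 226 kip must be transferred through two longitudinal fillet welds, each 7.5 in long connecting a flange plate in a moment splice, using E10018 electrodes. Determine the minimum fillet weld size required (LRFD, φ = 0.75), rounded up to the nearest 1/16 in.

E100XX → F_EXX = 100 ksi.
Total weld length L = 15 in.
Required throat t_e = P_u / (φ × 0.6 F_EXX × L) = 226 / (0.75 × 0.6 × 100 × 15) = 0.3348 in.
Required leg w = t_e / 0.707 = 0.4736 in → use 1/2 in.

w = 1/2 in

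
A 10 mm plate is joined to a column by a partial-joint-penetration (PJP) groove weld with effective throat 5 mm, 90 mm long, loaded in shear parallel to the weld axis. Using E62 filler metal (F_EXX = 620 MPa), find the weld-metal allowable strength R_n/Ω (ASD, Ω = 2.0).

R_n/Ω ≈ 83.7 kN

Effective throat (given) t_e = 5 mm.
A_we = 5 × 90 = 450 mm².
F_nw = 0.6 F_EXX = 372 MPa.
R_n/Ω = (372 × 450) / 2.0 × 10⁻³ = 83.7 kN.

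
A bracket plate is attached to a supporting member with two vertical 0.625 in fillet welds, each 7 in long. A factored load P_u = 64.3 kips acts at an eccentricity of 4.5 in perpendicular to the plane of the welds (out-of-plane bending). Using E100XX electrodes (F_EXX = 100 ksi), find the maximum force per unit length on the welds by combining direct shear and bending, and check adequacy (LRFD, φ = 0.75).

L_w = 2 × 7 = 14 in; section modulus (unit throat) S = 2 × L²/6 = 16.33 in².
Direct shear f_v = P/L_w = 64.3/14 = 4.593 kip/in.
Moment M = P × e = 64.3 × 4.5 = 289.35 kip·in; bending f_b = M/S = 17.72 kip/in.
f_max = √(f_v² + f_b²) = √(4.593² + 17.72²) = 18.3 kip/in.
φr_n = 0.75 × 0.6 × 100 × (0.707 × 0.625) = 19.88 kip/in → adequate.

f_max ≈ 18.3 kip/in; adequate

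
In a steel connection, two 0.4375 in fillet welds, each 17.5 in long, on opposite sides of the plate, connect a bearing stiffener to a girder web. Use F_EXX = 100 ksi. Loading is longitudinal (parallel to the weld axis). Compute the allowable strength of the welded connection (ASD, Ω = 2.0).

Effective throat t_e = 0.707 × 0.4375 = 0.3093 in.
Total length L = 35 in; A_we = 0.3093 × 35 = 10.83 in².
F_nw = 0.6 F_EXX = 0.6 × 100 = 60 ksi.
R_n = 60 × 10.83 = 649.6 kip; R_n/Ω = 649.6/2.0 = 324.8 kip.

R_n/Ω ≈ 325 kip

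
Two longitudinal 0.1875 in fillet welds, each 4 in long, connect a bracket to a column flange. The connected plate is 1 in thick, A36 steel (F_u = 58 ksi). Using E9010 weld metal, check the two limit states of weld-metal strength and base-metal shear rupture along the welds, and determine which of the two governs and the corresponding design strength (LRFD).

E90XX → F_EXX = 90 ksi.
t_e = 0.707 × 0.1875 = 0.1326 in; L = 8 in.
Weld metal: φR_n = 0.75 × 0.6 × 90 × 0.1326 × 8 = 42.95 kip.
Base metal (shear rupture): φR_n = 0.75 × 0.6 × 58 × 1 × 8 = 208.8 kip.
Governing: weld metal.

φR_n ≈ 43 kip (weld metal governs)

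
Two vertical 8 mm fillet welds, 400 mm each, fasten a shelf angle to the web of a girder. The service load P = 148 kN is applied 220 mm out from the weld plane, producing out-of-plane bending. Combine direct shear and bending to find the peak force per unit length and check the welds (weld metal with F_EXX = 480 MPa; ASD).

f_max ≈ 638 N/mm; adequate

L_w = 2 × 400 = 800 mm; section modulus (unit throat) S = 2 × L²/6 = 53330 mm².
Direct shear f_v = P/L_w = 148×10³/800 = 185 N/mm.
Moment M = P × e = 148×10³ × 220 = 32560000 N·mm; bending f_b = M/S = 610.5 N/mm.
f_max = √(f_v² + f_b²) = √(185² + 610.5²) = 637.9 N/mm.
r_n/Ω = (1/2.0) × 0.6 × 480 × (0.707 × 8) = 814.5 N/mm → adequate.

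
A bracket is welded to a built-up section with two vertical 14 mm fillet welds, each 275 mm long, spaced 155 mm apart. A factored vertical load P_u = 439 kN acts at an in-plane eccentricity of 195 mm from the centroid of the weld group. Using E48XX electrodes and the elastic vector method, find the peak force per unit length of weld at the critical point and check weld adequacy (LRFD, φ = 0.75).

E48XX → F_EXX = 480 MPa.
Total weld length L_w = 550 mm. Treat welds as unit-width lines.
Polar moment about centroid: J = 2[d³/12 + d(b/2)²] = 2[275³/12 + 275×77.5²] = 6770000 mm³.
Direct shear f_v = P/L_w = 439×10³ / 550 = 798.2 N/mm (vertical).
Torsion M = P·e = 439×10³ × 195 = 85605000 N·mm.
Critical point at (x, y) = (77.5, 137.5) from centroid. f_tx = M·y/J = 1739 N/mm; f_ty = M·x/J = 980 N/mm.
Resultant f_max = √[f_tx² + (f_v + f_ty)²] = √[1739² + (798.2 + 980)²] = 2487 N/mm.
Capacity per unit length: φr_n = 0.75 × 0.6 × 480 × (0.707 × 14) = 2138 N/mm.
2487 > 2138 → NOT adequate.

f_max ≈ 2490 N/mm; NOT adequate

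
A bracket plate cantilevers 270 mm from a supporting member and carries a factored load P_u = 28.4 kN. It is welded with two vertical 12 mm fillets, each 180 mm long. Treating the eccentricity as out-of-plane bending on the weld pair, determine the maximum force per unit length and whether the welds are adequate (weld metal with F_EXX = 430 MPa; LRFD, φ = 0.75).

f_max ≈ 714 N/mm; adequate

L_w = 2 × 180 = 360 mm; section modulus (unit throat) S = 2 × L²/6 = 10800 mm².
Direct shear f_v = P/L_w = 28.4×10³/360 = 78.89 N/mm.
Moment M = P × e = 28.4×10³ × 270 = 7668000 N·mm; bending f_b = M/S = 710 N/mm.
f_max = √(f_v² + f_b²) = √(78.89² + 710²) = 714.4 N/mm.
φr_n = 0.75 × 0.6 × 430 × (0.707 × 12) = 1642 N/mm → adequate.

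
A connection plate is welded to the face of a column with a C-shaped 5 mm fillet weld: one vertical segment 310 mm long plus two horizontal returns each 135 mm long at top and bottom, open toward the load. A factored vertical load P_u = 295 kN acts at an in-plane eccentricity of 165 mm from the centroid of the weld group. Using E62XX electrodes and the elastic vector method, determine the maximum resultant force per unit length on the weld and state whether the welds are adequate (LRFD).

E62XX → F_EXX = 620 MPa.
Total weld length L_w = 580 mm. Treat welds as unit-width lines.
Centroid: x̄ = 2×135×67.5 / 580 = 31.42 mm from the vertical weld.
Polar moment about centroid: J = I_x + I_y = [310³/12 + 2×135×155²] + [310×31.42² + 2(135³/12 + 135×36.08²)] = 10040000 mm³.
Direct shear f_v = P/L_w = 295×10³ / 580 = 508.6 N/mm (vertical).
Torsion M = P·e = 295×10³ × 165 = 48675000 N·mm.
Critical point at (x, y) = (103.6, 155) from centroid. f_tx = M·y/J = 751.7 N/mm; f_ty = M·x/J = 502.3 N/mm.
Resultant f_max = √[f_tx² + (f_v + f_ty)²] = √[751.7² + (508.6 + 502.3)²] = 1260 N/mm.
Capacity per unit length: φr_n = 0.75 × 0.6 × 620 × (0.707 × 5) = 986.3 N/mm.
1260 > 986.3 → NOT adequate.

f_max ≈ 1260 N/mm; NOT adequate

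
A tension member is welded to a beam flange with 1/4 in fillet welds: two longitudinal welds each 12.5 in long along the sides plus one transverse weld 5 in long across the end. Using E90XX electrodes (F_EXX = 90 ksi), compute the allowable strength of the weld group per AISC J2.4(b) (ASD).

R_n/Ω ≈ 143 kips

t_e = 0.707 × 0.25 = 0.1767 in.
R_nwl = 0.6 × 90 × 0.1767 × 25 = 238.6 kips (longitudinal, 2 welds).
R_nwt = 0.6 × 90 × 0.1767 × 5 = 47.72 kips (transverse, base value).
(i) R_nwl + R_nwt = 286.3 kips; (ii) 0.85 R_nwl + 1.5 R_nwt = 274.4 kips.
R_n = max = 286.3 kips [governs: (i)]; R_n/Ω = 143.2 kips.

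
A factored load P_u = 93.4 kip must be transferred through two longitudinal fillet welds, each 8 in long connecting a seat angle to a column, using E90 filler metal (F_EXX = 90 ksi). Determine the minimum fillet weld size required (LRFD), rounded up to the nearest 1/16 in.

Total weld length L = 16 in.
Required throat t_e = P_u / (φ × 0.6 F_EXX × L) = 93.4 / (0.75 × 0.6 × 90 × 16) = 0.1441 in.
Required leg w = t_e / 0.707 = 0.2039 in → use 1/4 in.

w = 1/4 in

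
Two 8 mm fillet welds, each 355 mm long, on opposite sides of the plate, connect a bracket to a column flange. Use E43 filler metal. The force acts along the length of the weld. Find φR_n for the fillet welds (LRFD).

φR_n ≈ 777 kN

E43XX → F_EXX = 430 MPa.
Effective throat t_e = 0.707 × 8 = 5.656 mm.
Total length L = 710 mm; A_we = 5.656 × 710 = 4016 mm².
F_nw = 0.6 F_EXX = 0.6 × 430 = 258 MPa.
φR_n = 0.75 × 258 × 4016 × 10⁻³ = 777 kN.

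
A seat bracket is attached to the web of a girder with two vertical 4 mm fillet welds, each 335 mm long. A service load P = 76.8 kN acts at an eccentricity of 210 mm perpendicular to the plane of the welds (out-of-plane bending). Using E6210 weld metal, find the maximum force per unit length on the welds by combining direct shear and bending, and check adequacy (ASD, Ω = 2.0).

f_max ≈ 446 N/mm; adequate

E62XX → F_EXX = 620 MPa.
L_w = 2 × 335 = 670 mm; section modulus (unit throat) S = 2 × L²/6 = 37410 mm².
Direct shear f_v = P/L_w = 76.8×10³/670 = 114.6 N/mm.
Moment M = P × e = 76.8×10³ × 210 = 16128000 N·mm; bending f_b = M/S = 431.1 N/mm.
f_max = √(f_v² + f_b²) = √(114.6² + 431.1²) = 446.1 N/mm.
r_n/Ω = (1/2.0) × 0.6 × 620 × (0.707 × 4) = 526 N/mm → adequate.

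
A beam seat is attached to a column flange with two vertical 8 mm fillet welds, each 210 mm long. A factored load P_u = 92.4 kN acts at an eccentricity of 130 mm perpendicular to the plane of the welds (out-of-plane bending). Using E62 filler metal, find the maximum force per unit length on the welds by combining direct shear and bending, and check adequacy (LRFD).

E62XX → F_EXX = 620 MPa.
L_w = 2 × 210 = 420 mm; section modulus (unit throat) S = 2 × L²/6 = 14700 mm².
Direct shear f_v = P/L_w = 92.4×10³/420 = 220 N/mm.
Moment M = P × e = 92.4×10³ × 130 = 12012000 N·mm; bending f_b = M/S = 817.1 N/mm.
f_max = √(f_v² + f_b²) = √(220² + 817.1²) = 846.2 N/mm.
φr_n = 0.75 × 0.6 × 620 × (0.707 × 8) = 1578 N/mm → adequate.

f_max ≈ 846 N/mm; adequate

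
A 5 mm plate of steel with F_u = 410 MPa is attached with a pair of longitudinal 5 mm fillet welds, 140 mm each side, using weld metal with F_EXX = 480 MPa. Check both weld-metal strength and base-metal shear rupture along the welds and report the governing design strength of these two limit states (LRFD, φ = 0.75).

φR_n ≈ 214 kN (weld metal governs)

t_e = 0.707 × 5 = 3.535 mm; L = 280 mm.
Weld metal: φR_n = 0.75 × 0.6 × 480 × 3.535 × 280 × 10⁻³ = 213.8 kN.
Base metal (shear rupture): φR_n = 0.75 × 0.6 × 410 × 5 × 280 × 10⁻³ = 258.3 kN.
Governing: weld metal.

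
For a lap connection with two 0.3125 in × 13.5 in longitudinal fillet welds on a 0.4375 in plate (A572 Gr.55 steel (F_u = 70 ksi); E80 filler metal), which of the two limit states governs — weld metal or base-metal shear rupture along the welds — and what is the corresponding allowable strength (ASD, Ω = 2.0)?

R_n/Ω ≈ 143 kips (weld metal governs)

E80XX → F_EXX = 80 ksi.
t_e = 0.707 × 0.3125 = 0.2209 in; L = 27 in.
Weld metal: R_n/Ω = (1/2.0) × 0.6 × 80 × 0.2209 × 27 = 143.2 kips.
Base metal (shear rupture): R_n/Ω = (1/2.0) × 0.6 × 70 × 0.4375 × 27 = 248.1 kips.
Governing: weld metal.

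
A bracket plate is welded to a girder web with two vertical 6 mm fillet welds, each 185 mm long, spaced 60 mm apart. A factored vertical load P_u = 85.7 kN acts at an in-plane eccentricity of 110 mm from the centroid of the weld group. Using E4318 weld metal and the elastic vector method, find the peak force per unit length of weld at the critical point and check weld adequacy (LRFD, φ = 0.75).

f_max ≈ 764 N/mm; adequate

E43XX → F_EXX = 430 MPa.
Total weld length L_w = 370 mm. Treat welds as unit-width lines.
Polar moment about centroid: J = 2[d³/12 + d(b/2)²] = 2[185³/12 + 185×30²] = 1388000 mm³.
Direct shear f_v = P/L_w = 85.7×10³ / 370 = 231.6 N/mm (vertical).
Torsion M = P·e = 85.7×10³ × 110 = 9427000 N·mm.
Critical point at (x, y) = (30, 92.5) from centroid. f_tx = M·y/J = 628.1 N/mm; f_ty = M·x/J = 203.7 N/mm.
Resultant f_max = √[f_tx² + (f_v + f_ty)²] = √[628.1² + (231.6 + 203.7)²] = 764.2 N/mm.
Capacity per unit length: φr_n = 0.75 × 0.6 × 430 × (0.707 × 6) = 820.8 N/mm.
764.2 ≤ 820.8 → adequate.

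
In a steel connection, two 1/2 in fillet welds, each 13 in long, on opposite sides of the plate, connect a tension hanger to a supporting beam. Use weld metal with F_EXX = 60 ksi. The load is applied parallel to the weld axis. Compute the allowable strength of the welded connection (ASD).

Effective throat t_e = 0.707 × 0.5 = 0.3535 in.
Total length L = 26 in; A_we = 0.3535 × 26 = 9.191 in².
F_nw = 0.6 F_EXX = 0.6 × 60 = 36 ksi.
R_n = 36 × 9.191 = 330.9 kip; R_n/Ω = 330.9/2.0 = 165.4 kip.

R_n/Ω ≈ 165 kip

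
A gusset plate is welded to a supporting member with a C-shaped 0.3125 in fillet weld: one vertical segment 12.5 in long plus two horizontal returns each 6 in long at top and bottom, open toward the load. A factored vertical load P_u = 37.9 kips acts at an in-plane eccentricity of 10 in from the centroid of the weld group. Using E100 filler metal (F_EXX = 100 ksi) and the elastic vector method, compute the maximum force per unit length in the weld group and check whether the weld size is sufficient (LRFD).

Total weld length L_w = 24.5 in. Treat welds as unit-width lines.
Centroid: x̄ = 2×6×3 / 24.5 = 1.469 in from the vertical weld.
Polar moment about centroid: J = I_x + I_y = [12.5³/12 + 2×6×6.25²] + [12.5×1.469² + 2(6³/12 + 6×1.531²)] = 722.6 in³.
Direct shear f_v = P/L_w = 37.9 / 24.5 = 1.547 kip/in (vertical).
Torsion M = P·e = 37.9 × 10 = 379 kip·in.
Critical point at (x, y) = (4.531, 6.25) from centroid. f_tx = M·y/J = 3.278 kip/in; f_ty = M·x/J = 2.376 kip/in.
Resultant f_max = √[f_tx² + (f_v + f_ty)²] = √[3.278² + (1.547 + 2.376)²] = 5.112 kip/in.
Capacity per unit length: φr_n = 0.75 × 0.6 × 100 × (0.707 × 0.3125) = 9.942 kip/in.
5.112 ≤ 9.942 → adequate.

f_max ≈ 5.11 kip/in; adequate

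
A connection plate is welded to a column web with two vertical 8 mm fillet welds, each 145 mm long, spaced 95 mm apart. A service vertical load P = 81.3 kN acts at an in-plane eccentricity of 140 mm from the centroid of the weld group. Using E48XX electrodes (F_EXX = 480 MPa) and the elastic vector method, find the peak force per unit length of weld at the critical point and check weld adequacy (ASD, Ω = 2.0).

f_max ≈ 1030 N/mm; NOT adequate

Total weld length L_w = 290 mm. Treat welds as unit-width lines.
Polar moment about centroid: J = 2[d³/12 + d(b/2)²] = 2[145³/12 + 145×47.5²] = 1162000 mm³.
Direct shear f_v = P/L_w = 81.3×10³ / 290 = 280.3 N/mm (vertical).
Torsion M = P·e = 81.3×10³ × 140 = 11382000 N·mm.
Critical point at (x, y) = (47.5, 72.5) from centroid. f_tx = M·y/J = 709.9 N/mm; f_ty = M·x/J = 465.1 N/mm.
Resultant f_max = √[f_tx² + (f_v + f_ty)²] = √[709.9² + (280.3 + 465.1)²] = 1029 N/mm.
Capacity per unit length: r_n/Ω = (1/2.0) × 0.6 × 480 × (0.707 × 8) = 814.5 N/mm.
1029 > 814.5 → NOT adequate.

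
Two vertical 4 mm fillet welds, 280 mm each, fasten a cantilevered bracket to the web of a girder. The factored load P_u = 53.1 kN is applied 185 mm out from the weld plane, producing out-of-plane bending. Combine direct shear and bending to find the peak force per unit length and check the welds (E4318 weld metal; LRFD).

f_max ≈ 388 N/mm; adequate

E43XX → F_EXX = 430 MPa.
L_w = 2 × 280 = 560 mm; section modulus (unit throat) S = 2 × L²/6 = 26130 mm².
Direct shear f_v = P/L_w = 53.1×10³/560 = 94.82 N/mm.
Moment M = P × e = 53.1×10³ × 185 = 9823500 N·mm; bending f_b = M/S = 375.9 N/mm.
f_max = √(f_v² + f_b²) = √(94.82² + 375.9²) = 387.7 N/mm.
φr_n = 0.75 × 0.6 × 430 × (0.707 × 4) = 547.2 N/mm → adequate.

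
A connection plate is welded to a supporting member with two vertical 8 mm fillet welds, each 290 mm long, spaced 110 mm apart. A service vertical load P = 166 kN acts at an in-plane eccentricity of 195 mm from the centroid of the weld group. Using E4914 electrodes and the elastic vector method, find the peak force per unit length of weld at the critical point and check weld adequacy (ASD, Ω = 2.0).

E49XX → F_EXX = 490 MPa.
Total weld length L_w = 580 mm. Treat welds as unit-width lines.
Polar moment about centroid: J = 2[d³/12 + d(b/2)²] = 2[290³/12 + 290×55²] = 5819000 mm³.
Direct shear f_v = P/L_w = 166×10³ / 580 = 286.2 N/mm (vertical).
Torsion M = P·e = 166×10³ × 195 = 32370000 N·mm.
Critical point at (x, y) = (55, 145) from centroid. f_tx = M·y/J = 806.6 N/mm; f_ty = M·x/J = 305.9 N/mm.
Resultant f_max = √[f_tx² + (f_v + f_ty)²] = √[806.6² + (286.2 + 305.9)²] = 1001 N/mm.
Capacity per unit length: r_n/Ω = (1/2.0) × 0.6 × 490 × (0.707 × 8) = 831.4 N/mm.
1001 > 831.4 → NOT adequate.

f_max ≈ 1000 N/mm; NOT adequate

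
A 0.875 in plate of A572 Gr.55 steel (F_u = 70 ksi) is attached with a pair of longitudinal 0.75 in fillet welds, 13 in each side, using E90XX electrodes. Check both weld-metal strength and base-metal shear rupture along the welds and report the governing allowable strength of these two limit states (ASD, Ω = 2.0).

E90XX → F_EXX = 90 ksi.
t_e = 0.707 × 0.75 = 0.5302 in; L = 26 in.
Weld metal: R_n/Ω = (1/2.0) × 0.6 × 90 × 0.5302 × 26 = 372.2 kips.
Base metal (shear rupture): R_n/Ω = (1/2.0) × 0.6 × 70 × 0.875 × 26 = 477.8 kips.
Governing: weld metal.

R_n/Ω ≈ 372 kips (weld metal governs)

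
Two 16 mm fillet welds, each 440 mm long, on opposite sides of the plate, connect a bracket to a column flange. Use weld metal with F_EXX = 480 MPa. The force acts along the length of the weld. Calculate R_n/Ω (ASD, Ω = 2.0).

Effective throat t_e = 0.707 × 16 = 11.31 mm.
Total length L = 880 mm; A_we = 11.31 × 880 = 9955 mm².
F_nw = 0.6 F_EXX = 0.6 × 480 = 288 MPa.
R_n = 288 × 9955 × 10⁻³ = 2867 kN; R_n/Ω = 2867/2.0 = 1433 kN.

R_n/Ω ≈ 1430 kN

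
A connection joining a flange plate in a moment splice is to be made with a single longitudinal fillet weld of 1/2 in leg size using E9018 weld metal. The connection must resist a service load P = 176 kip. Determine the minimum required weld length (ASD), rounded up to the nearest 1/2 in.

L = 18.5 in

E90XX → F_EXX = 90 ksi.
Throat t_e = 0.707 × 0.5 = 0.3535 in.
r_n/Ω = (0.6 × 90 × 0.3535) / 2.0 = 9.544 kip/in.
L_req = P / (r_n/Ω) = 176 / 9.544 = 18.44 in total.
Round up → use L = 18.5 in.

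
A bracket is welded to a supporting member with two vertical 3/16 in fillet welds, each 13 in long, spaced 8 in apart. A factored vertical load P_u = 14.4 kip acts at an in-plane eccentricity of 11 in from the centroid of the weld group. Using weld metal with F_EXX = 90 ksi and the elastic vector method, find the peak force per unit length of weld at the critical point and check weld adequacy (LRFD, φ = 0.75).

f_max ≈ 1.9 kip/in; adequate

Total weld length L_w = 26 in. Treat welds as unit-width lines.
Polar moment about centroid: J = 2[d³/12 + d(b/2)²] = 2[13³/12 + 13×4²] = 782.2 in³.
Direct shear f_v = P/L_w = 14.4 / 26 = 0.5538 kip/in (vertical).
Torsion M = P·e = 14.4 × 11 = 158.4 kip·in.
Critical point at (x, y) = (4, 6.5) from centroid. f_tx = M·y/J = 1.316 kip/in; f_ty = M·x/J = 0.8101 kip/in.
Resultant f_max = √[f_tx² + (f_v + f_ty)²] = √[1.316² + (0.5538 + 0.8101)²] = 1.896 kip/in.
Capacity per unit length: φr_n = 0.75 × 0.6 × 90 × (0.707 × 0.1875) = 5.369 kip/in.
1.896 ≤ 5.369 → adequate.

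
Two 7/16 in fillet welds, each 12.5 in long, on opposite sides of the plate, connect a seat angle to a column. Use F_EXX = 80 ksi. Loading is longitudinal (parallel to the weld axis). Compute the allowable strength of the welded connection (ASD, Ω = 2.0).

R_n/Ω ≈ 186 kip

Effective throat t_e = 0.707 × 0.4375 = 0.3093 in.
Total length L = 25 in; A_we = 0.3093 × 25 = 7.733 in².
F_nw = 0.6 F_EXX = 0.6 × 80 = 48 ksi.
R_n = 48 × 7.733 = 371.2 kip; R_n/Ω = 371.2/2.0 = 185.6 kip.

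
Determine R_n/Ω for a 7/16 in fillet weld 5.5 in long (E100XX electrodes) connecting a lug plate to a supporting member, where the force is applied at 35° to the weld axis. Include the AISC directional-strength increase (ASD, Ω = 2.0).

E100XX → F_EXX = 100 ksi.
t_e = 0.707 × 0.4375 = 0.3093 in; A_we = 0.3093 × 5.5 = 1.701 in².
Directional factor: 1.0 + 0.5 sin^1.5(35°) = 1.217.
F_nw = 0.6 × 100 × 1.217 = 73.03 ksi.
R_n/Ω = (73.03 × 1.701) / 2.0 = 62.12 kips.

R_n/Ω ≈ 62.1 kips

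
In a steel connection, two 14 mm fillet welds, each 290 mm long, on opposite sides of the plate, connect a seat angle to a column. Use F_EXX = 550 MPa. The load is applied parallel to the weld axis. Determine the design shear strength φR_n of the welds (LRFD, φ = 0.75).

φR_n ≈ 1420 kN

Effective throat t_e = 0.707 × 14 = 9.898 mm.
Total length L = 580 mm; A_we = 9.898 × 580 = 5741 mm².
F_nw = 0.6 F_EXX = 0.6 × 550 = 330 MPa.
φR_n = 0.75 × 330 × 5741 × 10⁻³ = 1421 kN.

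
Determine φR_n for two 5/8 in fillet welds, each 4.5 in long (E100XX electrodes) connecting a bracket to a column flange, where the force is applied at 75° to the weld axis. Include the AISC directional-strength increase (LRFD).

φR_n ≈ 264 kip

E100XX → F_EXX = 100 ksi.
t_e = 0.707 × 0.625 = 0.4419 in; A_we = 0.4419 × 9 = 3.977 in².
Directional factor: 1.0 + 0.5 sin^1.5(75°) = 1.475.
F_nw = 0.6 × 100 × 1.475 = 88.48 ksi.
φR_n = 0.75 × 88.48 × 3.977 = 263.9 kip.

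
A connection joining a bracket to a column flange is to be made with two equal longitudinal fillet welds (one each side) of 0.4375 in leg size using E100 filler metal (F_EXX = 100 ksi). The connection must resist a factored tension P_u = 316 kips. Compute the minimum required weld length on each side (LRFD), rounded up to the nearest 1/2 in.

L = 11.5 in on each side

Throat t_e = 0.707 × 0.4375 = 0.3093 in.
φr_n = 0.75 × 0.6 × 100 × 0.3093 = 13.92 kips/in.
L_req = P_u / φr_n = 316 / 13.92 = 22.7 in total.
Per side: 22.7 / 2 = 11.35 in.
Round up → use L = 11.5 in on each side.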